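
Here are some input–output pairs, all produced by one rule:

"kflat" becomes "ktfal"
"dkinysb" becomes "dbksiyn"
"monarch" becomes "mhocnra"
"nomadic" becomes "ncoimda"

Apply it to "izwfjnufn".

The rule is to take characters alternately from the front and the back (1st, last, 2nd, 2nd-last, ...).
For "izwfjnufn" the result is "inzfwufnj".

inzfwufnj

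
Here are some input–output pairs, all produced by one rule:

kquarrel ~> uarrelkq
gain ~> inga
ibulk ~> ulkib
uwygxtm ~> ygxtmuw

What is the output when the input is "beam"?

ambe

Each output is the input with this applied: move the first 2 characters to the end (rotate left by 2).
On "beam" that produces "ambe".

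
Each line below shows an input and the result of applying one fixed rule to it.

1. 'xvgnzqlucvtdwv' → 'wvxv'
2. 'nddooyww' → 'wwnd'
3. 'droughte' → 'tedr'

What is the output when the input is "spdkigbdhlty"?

In each case the input is transformed by: move the last 2 characters to the front (rotate right by 2), then keep only the first 4 characters.
On "spdkigbdhlty": the first step gives "tyspdkigbdhl", and the second then gives "tysp".

tysp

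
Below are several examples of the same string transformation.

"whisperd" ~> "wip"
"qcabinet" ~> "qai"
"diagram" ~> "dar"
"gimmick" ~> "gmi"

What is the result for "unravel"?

urv

The rule is to delete the last 2 characters, then keep every other character starting from the first (positions 1st, 3rd, 5th, ...).
On "unravel": the first step gives "unrav", and the second then gives "urv".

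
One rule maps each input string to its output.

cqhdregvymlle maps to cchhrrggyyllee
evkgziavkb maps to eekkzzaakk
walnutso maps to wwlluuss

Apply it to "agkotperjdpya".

aakktteejjppaa

Each output is the input with this applied: keep every other character starting from the first (positions 1st, 3rd, 5th, ...), then double every character.
On "agkotperjdpya": the first step gives "aktejpa", and the second then gives "aakktteejjppaa".
(Check on "cqhdregvymlle": → "chrgyle" → "cchhrrggyyllee" ✓)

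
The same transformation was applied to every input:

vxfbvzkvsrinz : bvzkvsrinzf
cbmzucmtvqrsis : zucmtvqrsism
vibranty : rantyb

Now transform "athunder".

underh

What's happening: delete the first 2 characters, then move the first character to the end.
For "athunder", step one produces "hunder"; step two turns that into "underh".
(Check on "vxfbvzkvsrinz": → "fbvzkvsrinz" → "bvzkvsrinzf" ✓)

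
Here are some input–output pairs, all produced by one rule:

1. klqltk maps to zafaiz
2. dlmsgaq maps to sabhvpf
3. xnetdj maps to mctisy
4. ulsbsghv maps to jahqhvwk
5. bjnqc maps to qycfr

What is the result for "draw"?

sgpl

Rule — shift every letter 11 places backward in the alphabet (wrapping around).
Doing the same to "draw": "sgpl".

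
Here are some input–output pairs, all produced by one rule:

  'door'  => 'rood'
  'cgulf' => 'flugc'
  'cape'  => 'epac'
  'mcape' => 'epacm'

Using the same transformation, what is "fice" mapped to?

ecif

The rule is to reverse the string.
For "fice" the result is "ecif".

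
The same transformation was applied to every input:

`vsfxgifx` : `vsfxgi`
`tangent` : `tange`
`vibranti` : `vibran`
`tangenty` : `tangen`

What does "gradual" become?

Each output is the input with this applied: delete the last 2 characters.
Doing the same to "gradual": "gradu".

gradu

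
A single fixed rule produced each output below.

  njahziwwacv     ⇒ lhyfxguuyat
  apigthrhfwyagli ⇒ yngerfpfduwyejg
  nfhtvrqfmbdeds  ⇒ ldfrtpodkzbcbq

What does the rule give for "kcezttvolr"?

The rule is to shift every letter 2 places backward in the alphabet (wrapping around).
Applying that to "kcezttvolr" gives "iacxrrtmjp".

iacxrrtmjp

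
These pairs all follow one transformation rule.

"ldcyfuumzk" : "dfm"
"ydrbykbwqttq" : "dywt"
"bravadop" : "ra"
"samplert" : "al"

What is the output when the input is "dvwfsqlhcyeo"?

vshe

Each output is the input with this applied: delete the last character, then keep one character in every 3, starting at position 2 (positions 2nd, 5th, 8th, ...).
Starting from "dvwfsqlhcyeo": after the first operation, "dvwfsqlhcye"; after the second, "vshe".
(Check on "ldcyfuumzk": → "ldcyfuumz" → "dfm" ✓)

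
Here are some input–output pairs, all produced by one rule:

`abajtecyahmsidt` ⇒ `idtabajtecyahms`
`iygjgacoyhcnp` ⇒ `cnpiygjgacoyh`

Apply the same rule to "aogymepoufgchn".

chnaogymepoufg

The pattern: move the last 3 characters to the front (rotate right by 3).
So "aogymepoufgchn" becomes "chnaogymepoufg".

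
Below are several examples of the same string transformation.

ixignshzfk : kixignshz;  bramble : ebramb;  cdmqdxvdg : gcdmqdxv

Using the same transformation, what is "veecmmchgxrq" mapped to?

qveecmmchgx

In each case the input is transformed by: move the last character to the front, then delete the last character.
For "veecmmchgxrq", step one produces "qveecmmchgxr"; step two turns that into "qveecmmchgx".
(Check on "bramble": → "ebrambl" → "ebramb" ✓)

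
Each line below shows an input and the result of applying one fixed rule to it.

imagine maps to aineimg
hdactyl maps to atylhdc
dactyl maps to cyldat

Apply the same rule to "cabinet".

bnetcai

Each output is the input with this applied: move the first 3 characters to the end (rotate left by 3), then swap the first and last characters.
"cabinet" → "inetcab" → "bnetcai".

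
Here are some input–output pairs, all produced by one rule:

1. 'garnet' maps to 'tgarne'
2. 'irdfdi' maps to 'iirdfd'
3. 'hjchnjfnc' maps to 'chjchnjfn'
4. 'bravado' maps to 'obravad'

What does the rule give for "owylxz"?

In each case the input is transformed by: move the last character to the front.
Doing the same to "owylxz": "zowylx".

zowylx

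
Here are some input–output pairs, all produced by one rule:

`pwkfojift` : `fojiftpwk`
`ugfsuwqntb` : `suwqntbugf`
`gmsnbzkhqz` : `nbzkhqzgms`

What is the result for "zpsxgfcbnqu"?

The transformation: move the first 3 characters to the end (rotate left by 3).
So "zpsxgfcbnqu" becomes "xgfcbnquzps".

xgfcbnquzps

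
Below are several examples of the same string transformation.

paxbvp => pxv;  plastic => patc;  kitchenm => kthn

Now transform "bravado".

The pattern: keep every other character starting from the first (positions 1st, 3rd, 5th, ...).
On "bravado" that produces "baao".

baao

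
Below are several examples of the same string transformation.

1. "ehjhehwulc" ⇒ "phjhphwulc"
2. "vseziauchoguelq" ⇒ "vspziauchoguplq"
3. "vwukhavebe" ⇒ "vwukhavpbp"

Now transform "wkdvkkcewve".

wkdvkkcpwvp

Rule — replace every "e" with "p".
Applying that to "wkdvkkcewve" gives "wkdvkkcpwvp".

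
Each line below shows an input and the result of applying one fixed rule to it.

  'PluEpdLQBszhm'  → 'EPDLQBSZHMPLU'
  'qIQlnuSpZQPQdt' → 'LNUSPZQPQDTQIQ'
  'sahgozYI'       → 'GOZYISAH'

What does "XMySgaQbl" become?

Looking at the pairs, the operation is to move the first 3 characters to the end (rotate left by 3), then convert every letter to uppercase.
For "XMySgaQbl", step one produces "SgaQblXMy"; step two turns that into "SGAQBLXMY".

SGAQBLXMY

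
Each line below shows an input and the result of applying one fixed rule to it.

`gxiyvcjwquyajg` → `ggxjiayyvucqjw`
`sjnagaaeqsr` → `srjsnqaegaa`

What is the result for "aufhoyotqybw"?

awubfyhqotyo

Looking at the pairs, the operation is to take characters alternately from the front and the back (1st, last, 2nd, 2nd-last, ...).
"aufhoyotqybw" → "awubfyhqotyo".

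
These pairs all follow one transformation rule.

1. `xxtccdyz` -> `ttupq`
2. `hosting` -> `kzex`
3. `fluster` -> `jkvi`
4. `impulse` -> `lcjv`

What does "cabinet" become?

In each case the input is transformed by: shift every letter 9 places backward in the alphabet (wrapping around), then delete the first 3 characters.
On "cabinet": the first step gives "trszevk", and the second then gives "zevk".

zevk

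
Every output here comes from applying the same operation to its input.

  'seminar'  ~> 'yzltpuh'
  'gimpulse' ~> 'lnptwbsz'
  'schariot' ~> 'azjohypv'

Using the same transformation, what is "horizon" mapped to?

The pattern: move the last character to the front, then shift every letter 7 places forward in the alphabet (wrapping around).
"horizon" → "nhorizo" → "uovypgv".
(Check on "schariot": → "tschario" → "azjohypv" ✓)

uovypgv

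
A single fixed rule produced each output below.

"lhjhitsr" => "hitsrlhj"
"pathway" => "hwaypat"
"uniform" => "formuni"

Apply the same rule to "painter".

nterpai

In each case the input is transformed by: move the first 3 characters to the end (rotate left by 3).
So "painter" becomes "nterpai".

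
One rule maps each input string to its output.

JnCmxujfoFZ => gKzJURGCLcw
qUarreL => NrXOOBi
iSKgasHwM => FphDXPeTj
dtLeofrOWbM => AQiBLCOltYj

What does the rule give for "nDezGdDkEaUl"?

The transformation: shift every letter 3 places backward in the alphabet (wrapping around), then flip the case of every letter.
Starting from "nDezGdDkEaUl": after the first operation, "kAbwDaAhBxRi"; after the second, "KaBWdAaHbXrI".

KaBWdAaHbXrI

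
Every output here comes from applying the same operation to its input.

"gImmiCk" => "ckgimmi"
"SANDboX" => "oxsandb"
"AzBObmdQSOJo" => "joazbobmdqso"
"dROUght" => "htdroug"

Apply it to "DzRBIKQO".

qodzrbik

What's happening: move the last 2 characters to the front (rotate right by 2), then convert every letter to lowercase.
For "DzRBIKQO", step one produces "QODzRBIK"; step two turns that into "qodzrbik".
(Check on "AzBObmdQSOJo": → "JoAzBObmdQSO" → "joazbobmdqso" ✓)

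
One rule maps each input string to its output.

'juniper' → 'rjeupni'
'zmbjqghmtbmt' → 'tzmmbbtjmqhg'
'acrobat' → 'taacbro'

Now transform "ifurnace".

eicfaunr

The transformation: reverse the string, then take characters alternately from the front and the back (1st, last, 2nd, 2nd-last, ...).
Working it through for "ifurnace": intermediate "ecanrufi", final "eicfaunr".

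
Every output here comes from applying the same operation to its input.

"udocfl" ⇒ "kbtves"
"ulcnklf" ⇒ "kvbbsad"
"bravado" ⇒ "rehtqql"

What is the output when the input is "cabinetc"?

The rule is to shift every letter 10 places backward in the alphabet (wrapping around), then take characters alternately from the front and the back (1st, last, 2nd, 2nd-last, ...).
Applying both steps to "cabinetc": "sqrydujs", then "ssqjruyd".

ssqjruyd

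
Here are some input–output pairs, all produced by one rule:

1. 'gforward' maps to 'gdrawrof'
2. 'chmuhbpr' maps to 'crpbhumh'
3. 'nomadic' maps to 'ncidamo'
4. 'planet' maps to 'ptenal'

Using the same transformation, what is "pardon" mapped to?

pnodra

The rule is to reverse the string, then move the last character to the front.
Working it through for "pardon": intermediate "nodrap", final "pnodra".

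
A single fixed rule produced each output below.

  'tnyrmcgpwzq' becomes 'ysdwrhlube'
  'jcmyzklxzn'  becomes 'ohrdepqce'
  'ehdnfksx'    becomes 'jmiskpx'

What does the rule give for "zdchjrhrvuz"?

Rule — shift every letter 5 places forward in the alphabet (wrapping around), then delete the last character.
On "zdchjrhrvuz": the first step gives "eihmowmwaze", and the second then gives "eihmowmwaz".

eihmowmwaz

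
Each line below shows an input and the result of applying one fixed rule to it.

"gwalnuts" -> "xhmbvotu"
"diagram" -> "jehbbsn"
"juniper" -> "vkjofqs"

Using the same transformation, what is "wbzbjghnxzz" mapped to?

What's happening: shift every letter 1 place forward in the alphabet (wrapping around), then swap each adjacent pair of characters (1↔2, 3↔4, ...).
Working it through for "wbzbjghnxzz": intermediate "xcackhioyaa", final "cxcahkoiaya".

cxcahkoiaya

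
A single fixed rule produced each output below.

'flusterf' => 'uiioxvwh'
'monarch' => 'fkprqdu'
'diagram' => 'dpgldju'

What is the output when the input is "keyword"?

ugnhbzr

Looking at the pairs, the operation is to move the last 2 characters to the front (rotate right by 2), then shift every letter 3 places forward in the alphabet (wrapping around).
"keyword" → "rdkeywo" → "ugnhbzr".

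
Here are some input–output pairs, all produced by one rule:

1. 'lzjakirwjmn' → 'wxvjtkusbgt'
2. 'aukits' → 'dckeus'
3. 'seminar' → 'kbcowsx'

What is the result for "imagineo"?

oyswkqsx

In each case the input is transformed by: move the last 2 characters to the front (rotate right by 2), then shift every letter 10 places forward in the alphabet (wrapping around).
Starting from "imagineo": after the first operation, "eoimagin"; after the second, "oyswkqsx".
(Check on "aukits": → "tsauki" → "dckeus" ✓)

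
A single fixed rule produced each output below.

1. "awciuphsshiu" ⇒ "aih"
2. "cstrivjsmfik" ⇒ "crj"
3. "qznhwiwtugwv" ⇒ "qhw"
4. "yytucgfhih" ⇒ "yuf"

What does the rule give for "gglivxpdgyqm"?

Each output is the input with this applied: delete the last 3 characters, then keep one character in every 3, starting at position 1 (positions 1st, 4th, 7th, ...).
For "gglivxpdgyqm", step one produces "gglivxpdg"; step two turns that into "gip".

gip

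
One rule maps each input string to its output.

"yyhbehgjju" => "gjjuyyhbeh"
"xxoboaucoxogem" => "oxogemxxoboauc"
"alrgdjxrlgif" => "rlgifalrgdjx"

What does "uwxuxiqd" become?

iqduwxux

The transformation: swap the front and back halves of the string, then move the first character to the end.
Starting from "uwxuxiqd": after the first operation, "xiqduwxu"; after the second, "iqduwxux".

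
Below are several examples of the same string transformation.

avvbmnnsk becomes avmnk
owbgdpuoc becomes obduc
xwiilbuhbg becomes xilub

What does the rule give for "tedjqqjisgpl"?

tdqjsp

In each case the input is transformed by: keep every other character starting from the first (positions 1st, 3rd, 5th, ...).
"tedjqqjisgpl" → "tdqjsp".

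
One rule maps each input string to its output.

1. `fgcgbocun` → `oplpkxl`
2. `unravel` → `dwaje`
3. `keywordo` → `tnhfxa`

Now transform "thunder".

cqdwm

What's happening: delete the last 2 characters, then shift every letter 9 places forward in the alphabet (wrapping around).
For "thunder" the result is "cqdwm".
(Check on "unravel": → "unrav" → "dwaje" ✓)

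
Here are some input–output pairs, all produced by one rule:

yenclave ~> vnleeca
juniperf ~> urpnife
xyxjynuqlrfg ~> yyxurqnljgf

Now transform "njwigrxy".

yxwrjig

The pattern: delete the first character, then sort the characters into reverse alphabetical order.
Working it through for "njwigrxy": intermediate "jwigrxy", final "yxwrjig".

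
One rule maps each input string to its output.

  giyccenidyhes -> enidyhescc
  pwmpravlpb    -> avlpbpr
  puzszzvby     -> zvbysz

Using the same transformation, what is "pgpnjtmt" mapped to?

tmtnj

The pattern: delete the first 3 characters, then move the first 2 characters to the end (rotate left by 2).
On "pgpnjtmt" that produces "tmtnj".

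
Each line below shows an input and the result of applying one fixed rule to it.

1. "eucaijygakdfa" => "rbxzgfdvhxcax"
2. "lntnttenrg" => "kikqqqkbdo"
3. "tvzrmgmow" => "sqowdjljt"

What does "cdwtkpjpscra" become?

Each output is the input with this applied: shift every letter 3 places backward in the alphabet (wrapping around), then swap each adjacent pair of characters (1↔2, 3↔4, ...).
"cdwtkpjpscra" → "zatqhmgmpzox" → "azqtmhmgzpxo".
(Check on "eucaijygakdfa": → "brzxfgvdxhacx" → "rbxzgfdvhxcax" ✓)

azqtmhmgzpxo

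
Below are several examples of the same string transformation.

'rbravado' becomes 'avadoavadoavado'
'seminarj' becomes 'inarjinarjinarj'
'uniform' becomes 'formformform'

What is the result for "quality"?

litylitylity

The rule is to delete the first 3 characters, then write the whole string 3 times in a row.
"quality" → "lity" → "litylitylity".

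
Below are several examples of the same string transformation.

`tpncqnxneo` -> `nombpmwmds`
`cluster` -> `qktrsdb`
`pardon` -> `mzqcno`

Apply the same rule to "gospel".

knrodf

In each case the input is transformed by: swap the first and last characters, then shift every letter 1 place backward in the alphabet (wrapping around).
Doing the same to "gospel": "knrodf".
(Check on "tpncqnxneo": → "opncqnxnet" → "nombpmwmds" ✓)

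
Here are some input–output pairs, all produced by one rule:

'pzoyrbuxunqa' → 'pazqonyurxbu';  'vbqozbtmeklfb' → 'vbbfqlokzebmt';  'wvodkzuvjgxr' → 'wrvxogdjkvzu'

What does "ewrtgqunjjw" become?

The pattern: take characters alternately from the front and the back (1st, last, 2nd, 2nd-last, ...).
So "ewrtgqunjjw" becomes "ewwjrjtnguq".

ewwjrjtnguq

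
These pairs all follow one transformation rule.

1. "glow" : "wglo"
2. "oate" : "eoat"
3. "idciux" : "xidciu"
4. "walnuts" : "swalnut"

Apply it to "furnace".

efurnac

What's happening: move the last character to the front.
Applying that to "furnace" gives "efurnac".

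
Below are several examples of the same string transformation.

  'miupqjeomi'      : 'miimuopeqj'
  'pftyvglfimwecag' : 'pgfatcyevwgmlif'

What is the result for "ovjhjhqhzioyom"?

In each case the input is transformed by: take characters alternately from the front and the back (1st, last, 2nd, 2nd-last, ...).
For "ovjhjhqhzioyom" the result is "omvojyhojihzqh".

omvojyhojihzqh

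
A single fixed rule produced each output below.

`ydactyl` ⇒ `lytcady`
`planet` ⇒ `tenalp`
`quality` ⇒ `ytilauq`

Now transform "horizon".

In each case the input is transformed by: reverse the string.
"horizon" → "noziroh".

noziroh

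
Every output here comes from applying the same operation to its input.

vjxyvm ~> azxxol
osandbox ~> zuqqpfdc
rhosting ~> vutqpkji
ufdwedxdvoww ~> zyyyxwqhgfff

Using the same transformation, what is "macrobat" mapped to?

In each case the input is transformed by: sort the characters into reverse alphabetical order, then shift every letter 2 places forward in the alphabet (wrapping around).
For "macrobat", step one produces "tromcbaa"; step two turns that into "vtqoedcc".
(Check on "osandbox": → "xsoondba" → "zuqqpfdc" ✓)

vtqoedcc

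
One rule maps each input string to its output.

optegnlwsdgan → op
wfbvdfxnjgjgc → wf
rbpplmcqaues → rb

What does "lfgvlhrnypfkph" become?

lf

The rule is to keep only the first 2 characters.
On "lfgvlhrnypfkph" that produces "lf".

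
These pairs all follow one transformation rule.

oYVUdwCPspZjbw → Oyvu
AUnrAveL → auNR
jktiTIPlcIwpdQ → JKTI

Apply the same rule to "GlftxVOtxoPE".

gLFT

What's happening: flip the case of every letter, then keep only the first 4 characters.
For "GlftxVOtxoPE" the result is "gLFT".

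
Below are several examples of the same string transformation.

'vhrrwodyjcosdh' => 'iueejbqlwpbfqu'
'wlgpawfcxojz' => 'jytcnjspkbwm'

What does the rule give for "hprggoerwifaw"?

Looking at the pairs, the operation is to shift every letter 13 places forward in the alphabet (wrapping around) — i.e. ROT13.
For "hprggoerwifaw" the result is "ucettbrejvsnj".

ucettbrejvsnj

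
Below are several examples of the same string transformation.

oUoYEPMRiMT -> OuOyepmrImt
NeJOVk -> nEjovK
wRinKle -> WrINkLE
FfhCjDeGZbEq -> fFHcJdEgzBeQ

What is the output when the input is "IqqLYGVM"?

The pattern: flip the case of every letter.
Applying that to "IqqLYGVM" gives "iQQlygvm".

iQQlygvm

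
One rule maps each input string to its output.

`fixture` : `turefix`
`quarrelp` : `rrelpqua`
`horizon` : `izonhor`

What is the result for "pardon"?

donpar

Each output is the input with this applied: move the first 3 characters to the end (rotate left by 3).
"pardon" → "donpar".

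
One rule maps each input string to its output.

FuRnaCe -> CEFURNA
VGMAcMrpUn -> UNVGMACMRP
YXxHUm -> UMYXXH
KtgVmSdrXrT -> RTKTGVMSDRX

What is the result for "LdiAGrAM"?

AMLDIAGR

What's happening: move the last 2 characters to the front (rotate right by 2), then convert every letter to uppercase.
Applying both steps to "LdiAGrAM": "AMLdiAGr", then "AMLDIAGR".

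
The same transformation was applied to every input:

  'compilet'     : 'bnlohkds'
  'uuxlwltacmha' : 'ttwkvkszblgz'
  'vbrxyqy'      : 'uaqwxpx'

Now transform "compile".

bnlohkd

In each case the input is transformed by: shift every letter 1 place backward in the alphabet (wrapping around).
Applying that to "compile" gives "bnlohkd".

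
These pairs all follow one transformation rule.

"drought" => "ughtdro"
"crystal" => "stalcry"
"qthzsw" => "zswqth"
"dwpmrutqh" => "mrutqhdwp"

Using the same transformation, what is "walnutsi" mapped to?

The transformation: move the first 3 characters to the end (rotate left by 3).
For "walnutsi" the result is "nutsiwal".

nutsiwal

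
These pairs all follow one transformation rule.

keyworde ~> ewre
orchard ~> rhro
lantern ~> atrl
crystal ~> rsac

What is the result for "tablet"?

alt

Looking at the pairs, the operation is to move the first character to the end, then keep every other character starting from the first (positions 1st, 3rd, 5th, ...).
"tablet" → "alt".
(Check on "orchard": → "rchardo" → "rhro" ✓)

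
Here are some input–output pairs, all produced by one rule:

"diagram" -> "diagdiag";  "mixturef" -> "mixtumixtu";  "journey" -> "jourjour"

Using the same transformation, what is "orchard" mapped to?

The transformation: delete the last 3 characters, then write the whole string twice.
On "orchard": the first step gives "orch", and the second then gives "orchorch".

orchorch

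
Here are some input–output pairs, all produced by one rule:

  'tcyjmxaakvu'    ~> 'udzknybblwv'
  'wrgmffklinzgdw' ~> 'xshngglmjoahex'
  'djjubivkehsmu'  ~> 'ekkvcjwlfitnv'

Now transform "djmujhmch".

Looking at the pairs, the operation is to shift every letter 1 place forward in the alphabet (wrapping around).
Applying that to "djmujhmch" gives "eknvkindi".

eknvkindi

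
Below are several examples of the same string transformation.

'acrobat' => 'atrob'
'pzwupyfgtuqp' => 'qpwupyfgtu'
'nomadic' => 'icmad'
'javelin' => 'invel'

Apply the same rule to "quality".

tyali

Rule — delete the first 2 characters, then move the last 2 characters to the front (rotate right by 2).
Applying both steps to "quality": "ality", then "tyali".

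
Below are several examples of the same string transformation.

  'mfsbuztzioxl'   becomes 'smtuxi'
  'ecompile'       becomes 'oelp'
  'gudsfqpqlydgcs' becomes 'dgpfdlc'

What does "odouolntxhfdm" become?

The transformation: keep every other character starting from the first (positions 1st, 3rd, 5th, ...), then swap each adjacent pair of characters (1↔2, 3↔4, ...).
For "odouolntxhfdm", step one produces "ooonxfm"; step two turns that into "oonofxm".

oonofxm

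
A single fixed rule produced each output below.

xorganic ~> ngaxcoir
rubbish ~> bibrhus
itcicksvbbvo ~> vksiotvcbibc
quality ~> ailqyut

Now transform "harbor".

orbhra

The transformation: take characters alternately from the front and the back (1st, last, 2nd, 2nd-last, ...), then move the last 3 characters to the front (rotate right by 3).
Working it through for "harbor": intermediate "hraorb", final "orbhra".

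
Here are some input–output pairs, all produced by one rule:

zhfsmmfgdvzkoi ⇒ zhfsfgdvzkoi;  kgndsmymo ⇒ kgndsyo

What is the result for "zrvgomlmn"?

Each output is the input with this applied: remove every "m".
For "zrvgomlmn" the result is "zrvgoln".

zrvgoln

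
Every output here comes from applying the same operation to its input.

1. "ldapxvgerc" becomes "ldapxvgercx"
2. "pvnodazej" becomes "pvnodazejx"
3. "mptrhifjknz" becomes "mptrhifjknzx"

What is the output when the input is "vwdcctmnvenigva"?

vwdcctmnvenigvax

The pattern: append "x".
Doing the same to "vwdcctmnvenigva": "vwdcctmnvenigvax".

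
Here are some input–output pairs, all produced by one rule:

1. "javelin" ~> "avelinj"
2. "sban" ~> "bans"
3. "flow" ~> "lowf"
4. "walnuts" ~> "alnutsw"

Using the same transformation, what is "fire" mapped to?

iref

Each output is the input with this applied: move the first character to the end.
On "fire" that produces "iref".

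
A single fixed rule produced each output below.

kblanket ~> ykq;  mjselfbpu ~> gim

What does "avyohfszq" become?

sew

The transformation: keep one character in every 3, starting at position 2 (positions 2nd, 5th, 8th, ...), then shift every letter 3 places backward in the alphabet (wrapping around).
On "avyohfszq": the first step gives "vhz", and the second then gives "sew".
(Check on "mjselfbpu": → "jlp" → "gim" ✓)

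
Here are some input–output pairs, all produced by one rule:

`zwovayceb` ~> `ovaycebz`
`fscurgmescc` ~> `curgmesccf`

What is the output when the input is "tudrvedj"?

drvedjt

Rule — move the first 2 characters to the end (rotate left by 2), then delete the last character.
Starting from "tudrvedj": after the first operation, "drvedjtu"; after the second, "drvedjt".
(Check on "zwovayceb": → "ovaycebzw" → "ovaycebz" ✓)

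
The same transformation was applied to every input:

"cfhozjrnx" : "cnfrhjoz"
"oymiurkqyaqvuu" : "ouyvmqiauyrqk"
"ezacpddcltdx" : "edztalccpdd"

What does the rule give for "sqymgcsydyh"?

syqdyymsgc

What's happening: delete the last character, then take characters alternately from the front and the back (1st, last, 2nd, 2nd-last, ...).
"sqymgcsydyh" → "sqymgcsydy" → "syqdyymsgc".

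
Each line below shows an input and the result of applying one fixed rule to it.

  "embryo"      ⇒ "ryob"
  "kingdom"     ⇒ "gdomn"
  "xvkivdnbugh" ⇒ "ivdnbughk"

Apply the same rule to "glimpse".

mpsei

What's happening: delete the first 2 characters, then move the first character to the end.
Doing the same to "glimpse": "mpsei".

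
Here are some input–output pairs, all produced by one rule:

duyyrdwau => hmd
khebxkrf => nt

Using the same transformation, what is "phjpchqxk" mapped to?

sqt

What's happening: keep one character in every 3, starting at position 3 (positions 3rd, 6th, 9th, ...), then shift every letter 9 places forward in the alphabet (wrapping around).
"phjpchqxk" → "jhk" → "sqt".
(Check on "khebxkrf": → "ek" → "nt" ✓)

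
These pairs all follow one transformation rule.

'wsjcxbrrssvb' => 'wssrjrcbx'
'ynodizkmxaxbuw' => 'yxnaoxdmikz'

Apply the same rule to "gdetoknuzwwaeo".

gwdweztuonk

Rule — delete the last 3 characters, then take characters alternately from the front and the back (1st, last, 2nd, 2nd-last, ...).
Applying both steps to "gdetoknuzwwaeo": "gdetoknuzww", then "gwdweztuonk".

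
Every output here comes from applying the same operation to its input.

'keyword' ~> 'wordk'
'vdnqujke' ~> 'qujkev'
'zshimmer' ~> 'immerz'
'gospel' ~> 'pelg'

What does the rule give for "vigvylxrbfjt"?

The pattern: move the first character to the end, then delete the first 2 characters.
On "vigvylxrbfjt": the first step gives "igvylxrbfjtv", and the second then gives "vylxrbfjtv".

vylxrbfjtv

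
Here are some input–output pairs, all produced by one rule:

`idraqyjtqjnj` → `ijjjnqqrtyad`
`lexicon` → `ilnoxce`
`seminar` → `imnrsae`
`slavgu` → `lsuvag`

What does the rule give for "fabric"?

cfirab

The transformation: sort the characters into alphabetical order, then move the first 2 characters to the end (rotate left by 2).
For "fabric" the result is "cfirab".
(Check on "slavgu": → "aglsuv" → "lsuvag" ✓)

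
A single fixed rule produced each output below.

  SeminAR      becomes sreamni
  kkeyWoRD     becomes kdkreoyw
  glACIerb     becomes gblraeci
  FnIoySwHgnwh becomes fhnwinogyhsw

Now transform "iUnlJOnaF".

The pattern: take characters alternately from the front and the back (1st, last, 2nd, 2nd-last, ...), then convert every letter to lowercase.
For "iUnlJOnaF", step one produces "iFUannlOJ"; step two turns that into "ifuannloj".
(Check on "glACIerb": → "gblrAeCI" → "gblraeci" ✓)

ifuannloj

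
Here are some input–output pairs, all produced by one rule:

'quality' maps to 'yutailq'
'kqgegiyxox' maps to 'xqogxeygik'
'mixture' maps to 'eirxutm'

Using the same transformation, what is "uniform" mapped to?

mnriofu

What's happening: take characters alternately from the front and the back (1st, last, 2nd, 2nd-last, ...), then move the first character to the end.
Starting from "uniform": after the first operation, "umnriof"; after the second, "mnriofu".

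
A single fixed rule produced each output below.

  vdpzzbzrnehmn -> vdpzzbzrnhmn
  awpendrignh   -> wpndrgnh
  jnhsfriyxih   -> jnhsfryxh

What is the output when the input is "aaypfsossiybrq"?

ypfsssybrq

Each output is the input with this applied: remove every vowel.
Doing the same to "aaypfsossiybrq": "ypfsssybrq".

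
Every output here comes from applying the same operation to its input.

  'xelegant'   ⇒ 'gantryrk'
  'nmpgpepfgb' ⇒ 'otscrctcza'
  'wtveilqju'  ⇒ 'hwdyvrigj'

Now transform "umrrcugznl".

The rule is to shift every letter 13 places forward in the alphabet (wrapping around) — i.e. ROT13, then reverse the string.
Applying both steps to "umrrcugznl": "hzeephtmay", then "yamthpeezh".

yamthpeezh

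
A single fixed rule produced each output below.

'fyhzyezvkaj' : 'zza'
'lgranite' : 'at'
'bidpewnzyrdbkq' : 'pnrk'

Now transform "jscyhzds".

What's happening: delete the first character, then keep one character in every 3, starting at position 3 (positions 3rd, 6th, 9th, ...).
Applying that to "jscyhzds" gives "yd".

yd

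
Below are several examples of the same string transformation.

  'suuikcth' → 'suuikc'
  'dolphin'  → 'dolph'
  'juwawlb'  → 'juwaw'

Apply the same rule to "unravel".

unrav

The rule is to delete the last 2 characters.
Doing the same to "unravel": "unrav".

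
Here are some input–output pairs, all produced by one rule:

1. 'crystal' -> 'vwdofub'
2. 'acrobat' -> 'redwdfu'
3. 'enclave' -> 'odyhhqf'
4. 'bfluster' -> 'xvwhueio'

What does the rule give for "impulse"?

Looking at the pairs, the operation is to shift every letter 3 places forward in the alphabet (wrapping around), then move the first 3 characters to the end (rotate left by 3).
For "impulse", step one produces "lpsxovh"; step two turns that into "xovhlps".
(Check on "enclave": → "hqfodyh" → "odyhhqf" ✓)

xovhlps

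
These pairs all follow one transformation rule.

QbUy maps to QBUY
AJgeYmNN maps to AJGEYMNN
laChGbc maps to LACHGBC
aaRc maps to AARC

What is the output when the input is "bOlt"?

BOLT

Looking at the pairs, the operation is to convert every letter to uppercase.
On "bOlt" that produces "BOLT".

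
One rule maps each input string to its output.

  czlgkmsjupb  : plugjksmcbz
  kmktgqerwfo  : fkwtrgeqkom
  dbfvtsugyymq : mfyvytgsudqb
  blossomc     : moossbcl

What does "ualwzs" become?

zlwusa

Looking at the pairs, the operation is to take characters alternately from the front and the back (1st, last, 2nd, 2nd-last, ...), then move the first 3 characters to the end (rotate left by 3).
"ualwzs" → "usazlw" → "zlwusa".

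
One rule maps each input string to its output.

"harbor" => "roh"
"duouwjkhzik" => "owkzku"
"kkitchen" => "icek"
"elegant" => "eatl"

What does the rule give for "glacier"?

In each case the input is transformed by: move the first 2 characters to the end (rotate left by 2), then keep every other character starting from the first (positions 1st, 3rd, 5th, ...).
Working it through for "glacier": intermediate "aciergl", final "airl".

airl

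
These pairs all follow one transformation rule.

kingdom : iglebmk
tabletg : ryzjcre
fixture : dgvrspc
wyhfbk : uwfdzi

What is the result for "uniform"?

slgdmpk

Each output is the input with this applied: shift every letter 2 places backward in the alphabet (wrapping around).
"uniform" → "slgdmpk".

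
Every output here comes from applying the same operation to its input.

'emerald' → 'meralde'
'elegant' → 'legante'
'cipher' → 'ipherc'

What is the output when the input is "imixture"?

Rule — move the first character to the end.
Doing the same to "imixture": "mixturei".

mixturei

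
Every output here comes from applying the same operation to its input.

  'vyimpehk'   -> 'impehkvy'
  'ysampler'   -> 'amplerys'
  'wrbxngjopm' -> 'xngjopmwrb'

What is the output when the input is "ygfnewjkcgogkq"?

wjkcgogkqygfne

Each output is the input with this applied: move the last 2 characters to the front (rotate right by 2), then swap the front and back halves of the string.
Applying both steps to "ygfnewjkcgogkq": "kqygfnewjkcgog", then "wjkcgogkqygfne".
(Check on "wrbxngjopm": → "pmwrbxngjo" → "xngjopmwrb" ✓)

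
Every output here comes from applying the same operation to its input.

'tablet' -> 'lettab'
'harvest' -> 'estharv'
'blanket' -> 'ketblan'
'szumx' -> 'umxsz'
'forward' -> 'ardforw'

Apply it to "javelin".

What's happening: move the last 3 characters to the front (rotate right by 3).
Doing the same to "javelin": "linjave".

linjave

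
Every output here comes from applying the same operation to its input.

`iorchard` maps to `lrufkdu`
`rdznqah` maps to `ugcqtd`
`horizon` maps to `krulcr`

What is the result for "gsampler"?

jvdpsoh

The pattern: shift every letter 3 places forward in the alphabet (wrapping around), then delete the last character.
For "gsampler" the result is "jvdpsoh".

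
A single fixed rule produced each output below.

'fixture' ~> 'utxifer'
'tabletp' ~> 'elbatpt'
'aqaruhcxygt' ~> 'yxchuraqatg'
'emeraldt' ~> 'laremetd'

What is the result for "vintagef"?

The rule is to reverse the string, then move the first 2 characters to the end (rotate left by 2).
For "vintagef", step one produces "fegatniv"; step two turns that into "gatnivfe".

gatnivfe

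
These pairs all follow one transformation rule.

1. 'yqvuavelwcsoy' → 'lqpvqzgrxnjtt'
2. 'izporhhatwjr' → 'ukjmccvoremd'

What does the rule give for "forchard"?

jmxcvmya

Each output is the input with this applied: move the first character to the end, then shift every letter 5 places backward in the alphabet (wrapping around).
Applying both steps to "forchard": "orchardf", then "jmxcvmya".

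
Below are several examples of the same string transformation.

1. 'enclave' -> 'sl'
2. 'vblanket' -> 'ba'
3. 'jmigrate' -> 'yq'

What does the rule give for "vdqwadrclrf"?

The pattern: keep one character in every 3, starting at position 3 (positions 3rd, 6th, 9th, ...), then shift every letter 10 places backward in the alphabet (wrapping around).
On "vdqwadrclrf": the first step gives "qdl", and the second then gives "gtb".

gtb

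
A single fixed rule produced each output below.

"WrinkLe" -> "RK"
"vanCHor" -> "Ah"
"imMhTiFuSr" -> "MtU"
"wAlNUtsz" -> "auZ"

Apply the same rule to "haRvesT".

AE

The pattern: flip the case of every letter, then keep one character in every 3, starting at position 2 (positions 2nd, 5th, 8th, ...).
Applying both steps to "haRvesT": "HArVESt", then "AE".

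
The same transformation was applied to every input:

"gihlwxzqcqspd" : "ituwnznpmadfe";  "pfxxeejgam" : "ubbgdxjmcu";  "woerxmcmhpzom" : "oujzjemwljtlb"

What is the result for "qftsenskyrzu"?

pbkphvowrncq

Each output is the input with this applied: move the first 3 characters to the end (rotate left by 3), then shift every letter 3 places backward in the alphabet (wrapping around).
On "qftsenskyrzu": the first step gives "senskyrzuqft", and the second then gives "pbkphvowrncq".
(Check on "gihlwxzqcqspd": → "lwxzqcqspdgih" → "ituwnznpmadfe" ✓)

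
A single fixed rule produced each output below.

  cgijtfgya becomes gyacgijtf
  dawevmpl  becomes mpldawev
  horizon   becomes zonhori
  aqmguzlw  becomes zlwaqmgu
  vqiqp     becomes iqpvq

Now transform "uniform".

ormunif

The transformation: move the last 3 characters to the front (rotate right by 3).
Applying that to "uniform" gives "ormunif".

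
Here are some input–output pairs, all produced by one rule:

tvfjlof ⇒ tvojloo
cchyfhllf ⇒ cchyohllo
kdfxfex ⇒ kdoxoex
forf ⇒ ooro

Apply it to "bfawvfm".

boawvom

The pattern: replace every "f" with "o".
Applying that to "bfawvfm" gives "boawvom".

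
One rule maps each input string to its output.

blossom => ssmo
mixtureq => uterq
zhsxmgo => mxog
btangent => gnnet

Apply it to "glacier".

icre

The rule is to delete the first 3 characters, then swap each adjacent pair of characters (1↔2, 3↔4, ...).
Applying both steps to "glacier": "cier", then "icre".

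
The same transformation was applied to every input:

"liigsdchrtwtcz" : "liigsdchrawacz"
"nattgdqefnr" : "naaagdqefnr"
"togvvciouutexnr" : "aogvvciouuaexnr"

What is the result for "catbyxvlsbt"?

The rule is to replace every "t" with "a".
On "catbyxvlsbt" that produces "caabyxvlsba".

caabyxvlsba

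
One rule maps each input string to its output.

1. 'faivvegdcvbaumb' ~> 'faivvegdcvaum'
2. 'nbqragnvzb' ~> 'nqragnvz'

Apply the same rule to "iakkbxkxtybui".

iakkxkxtyui

Looking at the pairs, the operation is to remove every "b".
On "iakkbxkxtybui" that produces "iakkxkxtyui".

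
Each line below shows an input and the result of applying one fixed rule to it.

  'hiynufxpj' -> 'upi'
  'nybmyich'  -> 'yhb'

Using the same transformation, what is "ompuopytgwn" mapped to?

otnp

Each output is the input with this applied: move the first 3 characters to the end (rotate left by 3), then keep one character in every 3, starting at position 2 (positions 2nd, 5th, 8th, ...).
On "ompuopytgwn": the first step gives "uopytgwnomp", and the second then gives "otnp".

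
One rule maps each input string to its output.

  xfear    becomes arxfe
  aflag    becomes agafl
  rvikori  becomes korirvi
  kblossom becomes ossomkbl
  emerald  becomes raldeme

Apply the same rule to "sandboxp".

In each case the input is transformed by: move the first 3 characters to the end (rotate left by 3).
On "sandboxp" that produces "dboxpsan".

dboxpsan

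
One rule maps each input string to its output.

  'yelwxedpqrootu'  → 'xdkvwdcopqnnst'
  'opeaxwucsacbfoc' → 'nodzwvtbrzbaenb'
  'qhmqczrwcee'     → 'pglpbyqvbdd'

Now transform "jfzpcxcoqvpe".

ieyobwbnpuod

The transformation: shift every letter 1 place backward in the alphabet (wrapping around).
On "jfzpcxcoqvpe" that produces "ieyobwbnpuod".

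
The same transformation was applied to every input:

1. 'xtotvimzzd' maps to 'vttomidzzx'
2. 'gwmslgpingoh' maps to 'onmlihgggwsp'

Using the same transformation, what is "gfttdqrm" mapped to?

Each output is the input with this applied: sort the characters into reverse alphabetical order, then move the first 3 characters to the end (rotate left by 3).
Working it through for "gfttdqrm": intermediate "ttrqmgfd", final "qmgfdttr".

qmgfdttr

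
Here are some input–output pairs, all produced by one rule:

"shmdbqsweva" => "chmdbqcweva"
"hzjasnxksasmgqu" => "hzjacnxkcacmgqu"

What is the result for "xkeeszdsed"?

Rule — replace every "s" with "c".
Doing the same to "xkeeszdsed": "xkeeczdced".

xkeeczdced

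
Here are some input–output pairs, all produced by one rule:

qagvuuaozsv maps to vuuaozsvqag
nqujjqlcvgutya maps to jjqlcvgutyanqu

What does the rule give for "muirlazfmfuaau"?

rlazfmfuaaumui

The rule is to move the first 3 characters to the end (rotate left by 3).
Doing the same to "muirlazfmfuaau": "rlazfmfuaaumui".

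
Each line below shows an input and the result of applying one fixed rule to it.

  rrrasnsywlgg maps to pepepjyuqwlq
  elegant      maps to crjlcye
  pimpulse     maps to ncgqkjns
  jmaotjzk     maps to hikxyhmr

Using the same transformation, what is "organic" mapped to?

The rule is to take characters alternately from the front and the back (1st, last, 2nd, 2nd-last, ...), then shift every letter 2 places backward in the alphabet (wrapping around).
Starting from "organic": after the first operation, "ocrigna"; after the second, "mapgely".

mapgely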